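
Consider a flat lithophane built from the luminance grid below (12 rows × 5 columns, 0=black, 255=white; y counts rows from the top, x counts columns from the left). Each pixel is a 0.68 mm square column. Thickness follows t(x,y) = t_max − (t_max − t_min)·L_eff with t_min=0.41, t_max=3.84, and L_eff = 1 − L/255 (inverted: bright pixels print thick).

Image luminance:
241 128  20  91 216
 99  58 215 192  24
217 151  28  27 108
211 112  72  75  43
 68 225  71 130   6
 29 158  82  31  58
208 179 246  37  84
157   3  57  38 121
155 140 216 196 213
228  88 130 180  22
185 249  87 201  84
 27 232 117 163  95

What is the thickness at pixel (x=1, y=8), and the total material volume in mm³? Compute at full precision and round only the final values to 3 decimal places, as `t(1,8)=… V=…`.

t(1,8)=2.293 V=56.928

span = t_max - t_min = 3.84 - 0.41 = 3.430
L(1,8) = 140, L_eff = 1 - 140/255 = 0.450980 (inverted)
t(1,8) = 3.84 - 3.430·0.450980 = 2.293
Σt over all 12·5 pixels = 784858/6375 ≈ 123.1149804
V = pitch²·Σt = 0.68²·784858/6375 = 56.928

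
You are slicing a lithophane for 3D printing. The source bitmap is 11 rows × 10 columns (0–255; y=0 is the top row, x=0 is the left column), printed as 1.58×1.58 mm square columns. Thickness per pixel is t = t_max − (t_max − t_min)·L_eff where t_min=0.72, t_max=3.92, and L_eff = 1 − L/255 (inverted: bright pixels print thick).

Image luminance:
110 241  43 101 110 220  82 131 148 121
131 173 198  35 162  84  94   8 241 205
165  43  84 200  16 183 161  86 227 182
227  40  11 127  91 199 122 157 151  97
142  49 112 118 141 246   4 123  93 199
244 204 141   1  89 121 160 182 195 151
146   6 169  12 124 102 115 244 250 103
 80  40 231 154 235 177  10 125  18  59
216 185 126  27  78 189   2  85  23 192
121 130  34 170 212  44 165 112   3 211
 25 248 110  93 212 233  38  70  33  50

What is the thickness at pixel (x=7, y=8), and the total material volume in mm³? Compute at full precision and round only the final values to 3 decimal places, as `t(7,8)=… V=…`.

t(7,8)=1.787 V=628.748

span = t_max - t_min = 3.92 - 0.72 = 3.200
L(7,8) = 85, L_eff = 1 - 85/255 = 0.666667 (inverted)
t(7,8) = 3.92 - 3.200·0.666667 = 1.787
Σt over all 11·10 pixels = 321124/1275 ≈ 251.8619608
V = pitch²·Σt = 1.58²·321124/1275 = 628.748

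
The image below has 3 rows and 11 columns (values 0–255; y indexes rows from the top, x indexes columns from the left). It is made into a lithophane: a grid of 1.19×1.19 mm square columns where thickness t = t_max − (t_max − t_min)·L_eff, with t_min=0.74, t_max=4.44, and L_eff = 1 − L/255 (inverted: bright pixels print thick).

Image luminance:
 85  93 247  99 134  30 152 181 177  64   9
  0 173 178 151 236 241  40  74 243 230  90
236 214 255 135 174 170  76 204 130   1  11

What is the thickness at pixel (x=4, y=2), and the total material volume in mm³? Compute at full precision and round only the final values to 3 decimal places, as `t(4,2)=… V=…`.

t(4,2)=3.265 V=127.722

span = t_max - t_min = 4.44 - 0.74 = 3.700
L(4,2) = 174, L_eff = 1 - 174/255 = 0.317647 (inverted)
t(4,2) = 4.44 - 3.700·0.317647 = 3.265
Σt over all 3·11 pixels = 38332/425 ≈ 90.1929412
V = pitch²·Σt = 1.19²·38332/425 = 127.722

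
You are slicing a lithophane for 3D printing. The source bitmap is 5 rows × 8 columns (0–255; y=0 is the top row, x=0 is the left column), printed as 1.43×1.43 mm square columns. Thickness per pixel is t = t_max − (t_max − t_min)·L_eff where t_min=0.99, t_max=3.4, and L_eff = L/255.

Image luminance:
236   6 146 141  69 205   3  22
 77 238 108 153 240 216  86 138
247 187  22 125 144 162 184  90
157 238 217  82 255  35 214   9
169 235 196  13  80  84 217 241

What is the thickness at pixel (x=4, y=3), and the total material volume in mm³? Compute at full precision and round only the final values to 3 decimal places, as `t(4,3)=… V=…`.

t(4,3)=0.990 V=168.198

span = t_max - t_min = 3.4 - 0.99 = 2.410
L(4,3) = 255, L_eff = 255/255 = 1.000000
t(4,3) = 3.4 - 2.410·1.000000 = 0.990
Σt over all 5·8 pixels = 2097433/25500 ≈ 82.2522745
V = pitch²·Σt = 1.43²·2097433/25500 = 168.198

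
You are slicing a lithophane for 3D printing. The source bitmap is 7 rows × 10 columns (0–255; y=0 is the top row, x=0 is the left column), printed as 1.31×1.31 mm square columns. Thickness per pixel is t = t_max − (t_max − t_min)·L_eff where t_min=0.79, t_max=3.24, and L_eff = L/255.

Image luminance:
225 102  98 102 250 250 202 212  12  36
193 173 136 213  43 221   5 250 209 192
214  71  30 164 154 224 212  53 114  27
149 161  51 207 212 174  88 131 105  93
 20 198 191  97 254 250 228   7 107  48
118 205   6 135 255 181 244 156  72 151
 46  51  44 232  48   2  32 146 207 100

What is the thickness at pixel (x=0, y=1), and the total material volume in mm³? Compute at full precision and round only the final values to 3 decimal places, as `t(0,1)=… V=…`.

span = t_max - t_min = 3.24 - 0.79 = 2.450
L(0,1) = 193, L_eff = 193/255 = 0.756863
t(0,1) = 3.24 - 2.450·0.756863 = 1.386
Σt over all 7·10 pixels = 686819/5100 ≈ 134.6703922
V = pitch²·Σt = 1.31²·686819/5100 = 231.108

t(0,1)=1.386 V=231.108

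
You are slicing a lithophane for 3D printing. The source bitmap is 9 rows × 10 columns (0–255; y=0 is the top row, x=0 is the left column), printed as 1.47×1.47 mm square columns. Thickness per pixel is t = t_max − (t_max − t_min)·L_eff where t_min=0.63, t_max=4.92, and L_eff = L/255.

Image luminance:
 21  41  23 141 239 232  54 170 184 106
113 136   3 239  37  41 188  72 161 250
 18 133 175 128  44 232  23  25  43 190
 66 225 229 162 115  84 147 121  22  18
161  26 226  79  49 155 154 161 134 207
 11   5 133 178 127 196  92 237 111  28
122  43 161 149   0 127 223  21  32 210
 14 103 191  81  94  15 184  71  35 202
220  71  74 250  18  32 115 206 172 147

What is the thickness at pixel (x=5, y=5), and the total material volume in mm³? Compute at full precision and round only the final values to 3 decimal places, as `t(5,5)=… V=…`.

span = t_max - t_min = 4.92 - 0.63 = 4.290
L(5,5) = 196, L_eff = 196/255 = 0.768627
t(5,5) = 4.92 - 4.290·0.768627 = 1.623
Σt over all 9·10 pixels = 565432/2125 ≈ 266.0856471
V = pitch²·Σt = 1.47²·565432/2125 = 574.984

t(5,5)=1.623 V=574.984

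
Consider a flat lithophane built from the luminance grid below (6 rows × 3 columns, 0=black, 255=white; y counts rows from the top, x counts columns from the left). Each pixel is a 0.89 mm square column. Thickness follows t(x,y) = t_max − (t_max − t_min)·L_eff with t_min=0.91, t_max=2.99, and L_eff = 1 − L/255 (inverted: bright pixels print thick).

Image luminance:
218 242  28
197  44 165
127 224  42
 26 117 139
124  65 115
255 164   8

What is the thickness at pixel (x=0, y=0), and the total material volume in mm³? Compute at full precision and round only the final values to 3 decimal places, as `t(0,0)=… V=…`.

t(0,0)=2.688 V=27.835

span = t_max - t_min = 2.99 - 0.91 = 2.080
L(0,0) = 218, L_eff = 1 - 218/255 = 0.145098 (inverted)
t(0,0) = 2.99 - 2.080·0.145098 = 2.688
Σt over all 6·3 pixels = 89609/2550 ≈ 35.1407843
V = pitch²·Σt = 0.89²·89609/2550 = 27.835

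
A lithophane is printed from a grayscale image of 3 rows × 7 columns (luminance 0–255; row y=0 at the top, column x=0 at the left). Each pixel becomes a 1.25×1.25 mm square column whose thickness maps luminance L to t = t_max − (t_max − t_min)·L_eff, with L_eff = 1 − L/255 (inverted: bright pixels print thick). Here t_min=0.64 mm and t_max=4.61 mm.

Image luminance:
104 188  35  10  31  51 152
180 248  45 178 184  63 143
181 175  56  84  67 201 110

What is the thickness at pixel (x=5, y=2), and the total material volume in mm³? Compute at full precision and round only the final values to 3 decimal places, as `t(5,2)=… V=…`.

span = t_max - t_min = 4.61 - 0.64 = 3.970
L(5,2) = 201, L_eff = 1 - 201/255 = 0.211765 (inverted)
t(5,2) = 4.61 - 3.970·0.211765 = 3.769
Σt over all 3·7 pixels = 664831/12750 ≈ 52.1436078
V = pitch²·Σt = 1.25²·664831/12750 = 81.474

t(5,2)=3.769 V=81.474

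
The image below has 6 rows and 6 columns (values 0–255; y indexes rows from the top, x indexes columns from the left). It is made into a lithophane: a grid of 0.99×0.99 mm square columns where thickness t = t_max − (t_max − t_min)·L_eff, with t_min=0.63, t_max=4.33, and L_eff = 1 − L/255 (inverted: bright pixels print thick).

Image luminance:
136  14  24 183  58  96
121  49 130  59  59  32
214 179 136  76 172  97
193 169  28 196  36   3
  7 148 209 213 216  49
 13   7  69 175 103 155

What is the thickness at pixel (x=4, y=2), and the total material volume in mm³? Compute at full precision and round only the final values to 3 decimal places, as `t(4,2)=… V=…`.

span = t_max - t_min = 4.33 - 0.63 = 3.700
L(4,2) = 172, L_eff = 1 - 172/255 = 0.325490 (inverted)
t(4,2) = 4.33 - 3.700·0.325490 = 3.126
Σt over all 6·6 pixels = 99661/1275 ≈ 78.1654902
V = pitch²·Σt = 0.99²·99661/1275 = 76.610

t(4,2)=3.126 V=76.610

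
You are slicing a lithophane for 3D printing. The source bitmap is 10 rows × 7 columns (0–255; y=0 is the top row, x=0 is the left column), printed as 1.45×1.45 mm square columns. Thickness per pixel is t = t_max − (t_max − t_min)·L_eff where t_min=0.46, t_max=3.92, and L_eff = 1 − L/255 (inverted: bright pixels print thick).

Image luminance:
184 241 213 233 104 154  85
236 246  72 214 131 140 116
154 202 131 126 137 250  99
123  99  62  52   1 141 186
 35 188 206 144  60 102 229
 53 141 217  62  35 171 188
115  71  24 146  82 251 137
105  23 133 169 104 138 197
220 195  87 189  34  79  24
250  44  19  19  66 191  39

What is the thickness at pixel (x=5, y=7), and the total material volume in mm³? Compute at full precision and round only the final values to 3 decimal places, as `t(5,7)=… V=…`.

t(5,7)=2.332 V=327.705

span = t_max - t_min = 3.92 - 0.46 = 3.460
L(5,7) = 138, L_eff = 1 - 138/255 = 0.458824 (inverted)
t(5,7) = 3.92 - 3.460·0.458824 = 2.332
Σt over all 10·7 pixels = 331212/2125 ≈ 155.8644706
V = pitch²·Σt = 1.45²·331212/2125 = 327.705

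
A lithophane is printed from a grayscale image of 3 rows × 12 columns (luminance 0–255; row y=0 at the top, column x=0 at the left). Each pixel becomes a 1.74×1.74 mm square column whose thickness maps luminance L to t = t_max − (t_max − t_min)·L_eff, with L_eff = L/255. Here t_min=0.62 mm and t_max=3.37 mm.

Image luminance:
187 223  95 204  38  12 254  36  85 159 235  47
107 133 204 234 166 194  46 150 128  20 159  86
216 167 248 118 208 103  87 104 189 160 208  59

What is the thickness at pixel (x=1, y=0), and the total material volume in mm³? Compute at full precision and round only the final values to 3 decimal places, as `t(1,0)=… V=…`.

span = t_max - t_min = 3.37 - 0.62 = 2.750
L(1,0) = 223, L_eff = 223/255 = 0.874510
t(1,0) = 3.37 - 2.750·0.874510 = 0.965
Σt over all 3·12 pixels = 339937/5100 ≈ 66.6543137
V = pitch²·Σt = 1.74²·339937/5100 = 201.803

t(1,0)=0.965 V=201.803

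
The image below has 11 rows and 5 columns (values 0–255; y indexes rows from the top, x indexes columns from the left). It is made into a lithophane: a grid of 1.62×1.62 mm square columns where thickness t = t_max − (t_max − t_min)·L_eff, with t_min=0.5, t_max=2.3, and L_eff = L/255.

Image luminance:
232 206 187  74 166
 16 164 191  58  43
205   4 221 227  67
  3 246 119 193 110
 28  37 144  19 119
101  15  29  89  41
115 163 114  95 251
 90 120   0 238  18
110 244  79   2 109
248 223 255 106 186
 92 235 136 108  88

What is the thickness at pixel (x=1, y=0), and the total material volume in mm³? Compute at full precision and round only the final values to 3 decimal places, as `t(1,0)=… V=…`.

span = t_max - t_min = 2.3 - 0.5 = 1.800
L(1,0) = 206, L_eff = 206/255 = 0.807843
t(1,0) = 2.3 - 1.800·0.807843 = 0.846
Σt over all 11·5 pixels = 66851/850 ≈ 78.6482353
V = pitch²·Σt = 1.62²·66851/850 = 206.404

t(1,0)=0.846 V=206.404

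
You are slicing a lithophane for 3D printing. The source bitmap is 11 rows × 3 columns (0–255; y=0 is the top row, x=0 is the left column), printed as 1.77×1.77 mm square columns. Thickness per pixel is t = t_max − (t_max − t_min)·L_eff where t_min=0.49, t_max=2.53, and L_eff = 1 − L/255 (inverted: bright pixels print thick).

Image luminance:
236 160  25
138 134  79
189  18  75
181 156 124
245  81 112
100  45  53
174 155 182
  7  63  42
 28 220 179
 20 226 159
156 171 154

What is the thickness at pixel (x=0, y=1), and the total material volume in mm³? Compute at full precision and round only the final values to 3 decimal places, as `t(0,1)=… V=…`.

span = t_max - t_min = 2.53 - 0.49 = 2.040
L(0,1) = 138, L_eff = 1 - 138/255 = 0.458824 (inverted)
t(0,1) = 2.53 - 2.040·0.458824 = 1.594
Σt over all 11·3 pixels = 48.866
V = pitch²·Σt = 1.77²·48.866 = 153.092

t(0,1)=1.594 V=153.092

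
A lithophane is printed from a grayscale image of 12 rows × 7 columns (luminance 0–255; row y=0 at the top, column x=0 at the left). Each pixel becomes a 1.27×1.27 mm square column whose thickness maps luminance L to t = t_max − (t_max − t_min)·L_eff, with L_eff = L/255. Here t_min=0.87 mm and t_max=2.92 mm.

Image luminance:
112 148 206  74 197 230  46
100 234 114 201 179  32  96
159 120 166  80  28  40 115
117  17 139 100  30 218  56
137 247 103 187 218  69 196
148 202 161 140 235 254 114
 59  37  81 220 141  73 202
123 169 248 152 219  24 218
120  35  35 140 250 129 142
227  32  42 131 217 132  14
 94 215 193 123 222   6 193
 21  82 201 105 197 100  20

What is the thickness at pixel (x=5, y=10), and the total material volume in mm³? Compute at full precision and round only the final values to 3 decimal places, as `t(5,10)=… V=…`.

span = t_max - t_min = 2.92 - 0.87 = 2.050
L(5,10) = 6, L_eff = 6/255 = 0.023529
t(5,10) = 2.92 - 2.050·0.023529 = 2.872
Σt over all 12·7 pixels = 793819/5100 ≈ 155.6507843
V = pitch²·Σt = 1.27²·793819/5100 = 251.049

t(5,10)=2.872 V=251.049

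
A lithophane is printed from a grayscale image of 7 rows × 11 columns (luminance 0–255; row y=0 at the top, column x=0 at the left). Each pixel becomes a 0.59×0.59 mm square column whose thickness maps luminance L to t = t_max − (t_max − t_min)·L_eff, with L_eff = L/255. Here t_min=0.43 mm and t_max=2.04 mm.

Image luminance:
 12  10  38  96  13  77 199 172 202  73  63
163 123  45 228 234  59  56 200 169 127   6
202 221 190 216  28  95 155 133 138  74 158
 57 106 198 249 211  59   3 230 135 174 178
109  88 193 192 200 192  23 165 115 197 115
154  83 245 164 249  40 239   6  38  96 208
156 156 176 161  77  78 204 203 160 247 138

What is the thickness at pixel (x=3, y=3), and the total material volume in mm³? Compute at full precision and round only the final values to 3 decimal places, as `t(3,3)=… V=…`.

t(3,3)=0.468 V=31.730

span = t_max - t_min = 2.04 - 0.43 = 1.610
L(3,3) = 249, L_eff = 249/255 = 0.976471
t(3,3) = 2.04 - 1.610·0.976471 = 0.468
Σt over all 7·11 pixels = 1162189/12750 ≈ 91.1520784
V = pitch²·Σt = 0.59²·1162189/12750 = 31.730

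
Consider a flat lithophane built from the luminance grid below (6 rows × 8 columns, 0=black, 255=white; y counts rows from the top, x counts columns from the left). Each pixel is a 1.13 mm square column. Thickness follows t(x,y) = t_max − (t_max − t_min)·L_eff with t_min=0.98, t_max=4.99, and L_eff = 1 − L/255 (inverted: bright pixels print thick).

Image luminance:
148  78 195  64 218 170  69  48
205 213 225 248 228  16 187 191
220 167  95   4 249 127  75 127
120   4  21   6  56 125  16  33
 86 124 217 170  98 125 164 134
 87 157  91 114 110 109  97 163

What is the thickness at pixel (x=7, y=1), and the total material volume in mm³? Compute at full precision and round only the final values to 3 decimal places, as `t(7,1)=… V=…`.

t(7,1)=3.984 V=180.424

span = t_max - t_min = 4.99 - 0.98 = 4.010
L(7,1) = 191, L_eff = 1 - 191/255 = 0.250980 (inverted)
t(7,1) = 4.99 - 4.010·0.250980 = 3.984
Σt over all 6·8 pixels = 600519/4250 ≈ 141.2985882
V = pitch²·Σt = 1.13²·600519/4250 = 180.424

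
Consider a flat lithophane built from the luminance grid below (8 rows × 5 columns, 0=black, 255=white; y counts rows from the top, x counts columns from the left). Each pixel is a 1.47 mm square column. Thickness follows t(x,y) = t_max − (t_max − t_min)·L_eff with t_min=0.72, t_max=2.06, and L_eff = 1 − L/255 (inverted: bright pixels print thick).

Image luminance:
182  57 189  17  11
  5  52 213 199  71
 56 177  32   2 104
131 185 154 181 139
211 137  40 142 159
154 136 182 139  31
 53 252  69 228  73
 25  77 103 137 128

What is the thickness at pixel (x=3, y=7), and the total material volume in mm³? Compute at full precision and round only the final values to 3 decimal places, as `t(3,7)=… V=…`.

span = t_max - t_min = 2.06 - 0.72 = 1.340
L(3,7) = 137, L_eff = 1 - 137/255 = 0.462745 (inverted)
t(3,7) = 2.06 - 1.340·0.462745 = 1.440
Σt over all 8·5 pixels = 677611/12750 ≈ 53.1459608
V = pitch²·Σt = 1.47²·677611/12750 = 114.843

t(3,7)=1.440 V=114.843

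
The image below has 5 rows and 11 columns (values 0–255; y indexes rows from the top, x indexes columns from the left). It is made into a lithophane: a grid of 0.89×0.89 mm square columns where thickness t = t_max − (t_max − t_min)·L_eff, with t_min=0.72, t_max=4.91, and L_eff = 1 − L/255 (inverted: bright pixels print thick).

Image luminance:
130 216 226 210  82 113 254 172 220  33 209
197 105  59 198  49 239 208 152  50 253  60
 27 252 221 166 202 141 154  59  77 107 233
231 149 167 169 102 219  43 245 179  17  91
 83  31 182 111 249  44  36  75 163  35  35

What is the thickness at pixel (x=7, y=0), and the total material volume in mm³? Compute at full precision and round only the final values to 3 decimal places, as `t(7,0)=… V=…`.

t(7,0)=3.546 V=131.975

span = t_max - t_min = 4.91 - 0.72 = 4.190
L(7,0) = 172, L_eff = 1 - 172/255 = 0.325490 (inverted)
t(7,0) = 4.91 - 4.190·0.325490 = 3.546
Σt over all 5·11 pixels = 424867/2550 ≈ 166.6145098
V = pitch²·Σt = 0.89²·424867/2550 = 131.975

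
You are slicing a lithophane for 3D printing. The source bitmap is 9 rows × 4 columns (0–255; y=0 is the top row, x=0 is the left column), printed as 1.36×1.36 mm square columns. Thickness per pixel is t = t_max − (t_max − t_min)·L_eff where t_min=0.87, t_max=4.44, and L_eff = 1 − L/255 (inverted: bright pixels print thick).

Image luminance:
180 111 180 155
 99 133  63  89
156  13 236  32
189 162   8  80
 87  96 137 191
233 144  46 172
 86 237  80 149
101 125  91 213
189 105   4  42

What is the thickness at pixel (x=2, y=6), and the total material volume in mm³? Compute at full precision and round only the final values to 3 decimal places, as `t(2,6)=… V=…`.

t(2,6)=1.990 V=172.227

span = t_max - t_min = 4.44 - 0.87 = 3.570
L(2,6) = 80, L_eff = 1 - 80/255 = 0.686275 (inverted)
t(2,6) = 4.44 - 3.570·0.686275 = 1.990
Σt over all 9·4 pixels = 93.116
V = pitch²·Σt = 1.36²·93.116 = 172.227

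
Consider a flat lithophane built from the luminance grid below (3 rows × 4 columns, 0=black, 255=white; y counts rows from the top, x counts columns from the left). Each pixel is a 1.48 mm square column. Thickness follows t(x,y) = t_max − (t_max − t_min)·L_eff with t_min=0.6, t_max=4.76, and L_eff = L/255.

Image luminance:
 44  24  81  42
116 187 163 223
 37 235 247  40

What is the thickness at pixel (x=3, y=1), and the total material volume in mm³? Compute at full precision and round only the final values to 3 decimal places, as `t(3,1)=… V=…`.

span = t_max - t_min = 4.76 - 0.6 = 4.160
L(3,1) = 223, L_eff = 223/255 = 0.874510
t(3,1) = 4.76 - 4.160·0.874510 = 1.122
Σt over all 3·4 pixels = 214484/6375 ≈ 33.6445490
V = pitch²·Σt = 1.48²·214484/6375 = 73.695

t(3,1)=1.122 V=73.695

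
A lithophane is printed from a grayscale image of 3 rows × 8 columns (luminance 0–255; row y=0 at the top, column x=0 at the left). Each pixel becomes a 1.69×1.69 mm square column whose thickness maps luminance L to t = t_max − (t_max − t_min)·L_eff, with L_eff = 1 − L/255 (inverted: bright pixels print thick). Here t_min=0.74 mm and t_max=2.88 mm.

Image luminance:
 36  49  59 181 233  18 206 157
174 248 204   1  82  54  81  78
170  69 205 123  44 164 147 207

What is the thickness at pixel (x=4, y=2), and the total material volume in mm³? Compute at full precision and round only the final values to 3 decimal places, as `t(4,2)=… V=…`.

t(4,2)=1.109 V=122.391

span = t_max - t_min = 2.88 - 0.74 = 2.140
L(4,2) = 44, L_eff = 1 - 44/255 = 0.827451 (inverted)
t(4,2) = 2.88 - 2.140·0.827451 = 1.109
Σt over all 3·8 pixels = 54637/1275 ≈ 42.8525490
V = pitch²·Σt = 1.69²·54637/1275 = 122.391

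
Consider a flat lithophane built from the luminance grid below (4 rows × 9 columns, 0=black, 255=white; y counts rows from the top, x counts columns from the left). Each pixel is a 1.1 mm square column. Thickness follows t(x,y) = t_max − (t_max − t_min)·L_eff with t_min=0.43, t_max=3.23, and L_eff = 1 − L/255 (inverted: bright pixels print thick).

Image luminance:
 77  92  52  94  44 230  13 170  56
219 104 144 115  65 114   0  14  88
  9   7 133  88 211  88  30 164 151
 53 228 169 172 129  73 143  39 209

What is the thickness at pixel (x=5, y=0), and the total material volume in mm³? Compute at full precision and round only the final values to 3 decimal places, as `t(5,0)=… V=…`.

span = t_max - t_min = 3.23 - 0.43 = 2.800
L(5,0) = 230, L_eff = 1 - 230/255 = 0.098039 (inverted)
t(5,0) = 3.23 - 2.800·0.098039 = 2.955
Σt over all 4·9 pixels = 14551/255 ≈ 57.0627451
V = pitch²·Σt = 1.1²·14551/255 = 69.046

t(5,0)=2.955 V=69.046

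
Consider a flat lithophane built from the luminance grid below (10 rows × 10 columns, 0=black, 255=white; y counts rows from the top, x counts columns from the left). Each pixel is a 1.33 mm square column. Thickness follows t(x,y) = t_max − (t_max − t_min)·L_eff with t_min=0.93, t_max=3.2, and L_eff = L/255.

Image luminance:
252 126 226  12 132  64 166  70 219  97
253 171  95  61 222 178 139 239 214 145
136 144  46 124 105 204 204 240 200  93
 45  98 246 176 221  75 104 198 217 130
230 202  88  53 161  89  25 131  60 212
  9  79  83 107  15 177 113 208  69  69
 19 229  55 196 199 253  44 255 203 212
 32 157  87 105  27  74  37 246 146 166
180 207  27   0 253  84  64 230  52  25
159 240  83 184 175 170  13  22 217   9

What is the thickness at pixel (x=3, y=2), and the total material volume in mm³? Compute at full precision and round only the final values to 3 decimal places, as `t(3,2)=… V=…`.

span = t_max - t_min = 3.2 - 0.93 = 2.270
L(3,2) = 124, L_eff = 124/255 = 0.486275
t(3,2) = 3.2 - 2.270·0.486275 = 2.096
Σt over all 10·10 pixels = 5117519/25500 ≈ 200.6870196
V = pitch²·Σt = 1.33²·5117519/25500 = 354.995

t(3,2)=2.096 V=354.995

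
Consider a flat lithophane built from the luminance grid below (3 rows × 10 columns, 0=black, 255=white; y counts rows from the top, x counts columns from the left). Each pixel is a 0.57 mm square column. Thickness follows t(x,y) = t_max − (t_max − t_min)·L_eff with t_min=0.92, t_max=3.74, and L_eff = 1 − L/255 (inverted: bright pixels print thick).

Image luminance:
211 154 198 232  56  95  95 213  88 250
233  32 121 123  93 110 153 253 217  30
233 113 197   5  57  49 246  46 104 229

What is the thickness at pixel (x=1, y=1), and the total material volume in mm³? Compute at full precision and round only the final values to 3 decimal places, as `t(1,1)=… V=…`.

span = t_max - t_min = 3.74 - 0.92 = 2.820
L(1,1) = 32, L_eff = 1 - 32/255 = 0.874510 (inverted)
t(1,1) = 3.74 - 2.820·0.874510 = 1.274
Σt over all 3·10 pixels = 158196/2125 ≈ 74.4451765
V = pitch²·Σt = 0.57²·158196/2125 = 24.187

t(1,1)=1.274 V=24.187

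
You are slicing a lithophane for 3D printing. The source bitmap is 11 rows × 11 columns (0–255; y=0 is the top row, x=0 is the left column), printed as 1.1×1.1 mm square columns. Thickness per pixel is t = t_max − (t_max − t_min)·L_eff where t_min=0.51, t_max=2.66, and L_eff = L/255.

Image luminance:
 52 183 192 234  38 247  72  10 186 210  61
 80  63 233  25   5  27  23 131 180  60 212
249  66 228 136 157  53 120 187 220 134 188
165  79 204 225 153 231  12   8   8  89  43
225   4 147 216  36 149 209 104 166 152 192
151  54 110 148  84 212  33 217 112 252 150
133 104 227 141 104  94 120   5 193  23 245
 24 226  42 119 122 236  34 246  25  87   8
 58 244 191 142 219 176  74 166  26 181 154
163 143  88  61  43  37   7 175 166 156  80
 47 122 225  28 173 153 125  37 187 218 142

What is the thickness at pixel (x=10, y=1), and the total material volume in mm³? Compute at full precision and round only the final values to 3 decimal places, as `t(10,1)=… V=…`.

t(10,1)=0.873 V=232.677

span = t_max - t_min = 2.66 - 0.51 = 2.150
L(10,1) = 212, L_eff = 212/255 = 0.831373
t(10,1) = 2.66 - 2.150·0.831373 = 0.873
Σt over all 11·11 pixels = 196141/1020 ≈ 192.2950980
V = pitch²·Σt = 1.1²·196141/1020 = 232.677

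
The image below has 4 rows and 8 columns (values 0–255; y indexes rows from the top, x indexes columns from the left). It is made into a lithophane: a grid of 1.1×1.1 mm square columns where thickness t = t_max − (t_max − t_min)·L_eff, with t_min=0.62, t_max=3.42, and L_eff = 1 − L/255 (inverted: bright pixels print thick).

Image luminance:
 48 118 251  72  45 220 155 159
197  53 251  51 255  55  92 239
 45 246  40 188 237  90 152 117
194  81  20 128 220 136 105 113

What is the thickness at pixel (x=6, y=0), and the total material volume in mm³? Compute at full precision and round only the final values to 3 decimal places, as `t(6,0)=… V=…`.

span = t_max - t_min = 3.42 - 0.62 = 2.800
L(6,0) = 155, L_eff = 1 - 155/255 = 0.392157 (inverted)
t(6,0) = 3.42 - 2.800·0.392157 = 2.322
Σt over all 4·8 pixels = 86518/1275 ≈ 67.8572549
V = pitch²·Σt = 1.1²·86518/1275 = 82.107

t(6,0)=2.322 V=82.107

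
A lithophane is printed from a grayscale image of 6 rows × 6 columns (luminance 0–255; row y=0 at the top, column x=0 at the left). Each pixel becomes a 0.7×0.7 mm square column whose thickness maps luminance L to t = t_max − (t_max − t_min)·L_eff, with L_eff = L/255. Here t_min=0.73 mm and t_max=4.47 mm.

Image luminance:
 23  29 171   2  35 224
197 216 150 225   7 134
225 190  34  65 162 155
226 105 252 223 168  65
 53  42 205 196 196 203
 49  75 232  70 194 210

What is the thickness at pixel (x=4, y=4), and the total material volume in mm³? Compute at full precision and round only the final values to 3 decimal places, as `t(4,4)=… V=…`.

t(4,4)=1.595 V=42.860

span = t_max - t_min = 4.47 - 0.73 = 3.740
L(4,4) = 196, L_eff = 196/255 = 0.768627
t(4,4) = 4.47 - 3.740·0.768627 = 1.595
Σt over all 6·6 pixels = 32801/375 ≈ 87.4693333
V = pitch²·Σt = 0.7²·32801/375 = 42.860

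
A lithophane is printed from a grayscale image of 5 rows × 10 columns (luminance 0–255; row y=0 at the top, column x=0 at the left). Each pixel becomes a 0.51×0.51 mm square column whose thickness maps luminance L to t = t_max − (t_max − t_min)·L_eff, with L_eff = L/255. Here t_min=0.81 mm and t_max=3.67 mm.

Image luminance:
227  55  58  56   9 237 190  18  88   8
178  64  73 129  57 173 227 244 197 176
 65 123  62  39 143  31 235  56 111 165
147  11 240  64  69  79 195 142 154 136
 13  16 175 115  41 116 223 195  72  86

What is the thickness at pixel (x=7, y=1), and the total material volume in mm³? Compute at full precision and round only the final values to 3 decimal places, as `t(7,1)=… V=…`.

t(7,1)=0.933 V=30.858

span = t_max - t_min = 3.67 - 0.81 = 2.860
L(7,1) = 244, L_eff = 244/255 = 0.956863
t(7,1) = 3.67 - 2.860·0.956863 = 0.933
Σt over all 5·10 pixels = 756328/6375 ≈ 118.6396863
V = pitch²·Σt = 0.51²·756328/6375 = 30.858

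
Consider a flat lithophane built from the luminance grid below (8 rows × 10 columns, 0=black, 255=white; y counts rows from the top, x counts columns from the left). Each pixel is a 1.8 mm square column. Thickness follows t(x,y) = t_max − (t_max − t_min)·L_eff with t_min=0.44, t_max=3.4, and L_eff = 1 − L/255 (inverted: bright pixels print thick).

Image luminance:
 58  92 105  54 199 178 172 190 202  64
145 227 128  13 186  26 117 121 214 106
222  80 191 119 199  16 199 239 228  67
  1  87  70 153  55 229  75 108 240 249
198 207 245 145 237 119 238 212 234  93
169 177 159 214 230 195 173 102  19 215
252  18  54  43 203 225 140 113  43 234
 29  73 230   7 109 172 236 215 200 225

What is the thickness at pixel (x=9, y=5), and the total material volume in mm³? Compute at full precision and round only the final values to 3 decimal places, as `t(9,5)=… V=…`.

span = t_max - t_min = 3.4 - 0.44 = 2.960
L(9,5) = 215, L_eff = 1 - 215/255 = 0.156863 (inverted)
t(9,5) = 3.4 - 2.960·0.156863 = 2.936
Σt over all 8·10 pixels = 366508/2125 ≈ 172.4743529
V = pitch²·Σt = 1.8²·366508/2125 = 558.817

t(9,5)=2.936 V=558.817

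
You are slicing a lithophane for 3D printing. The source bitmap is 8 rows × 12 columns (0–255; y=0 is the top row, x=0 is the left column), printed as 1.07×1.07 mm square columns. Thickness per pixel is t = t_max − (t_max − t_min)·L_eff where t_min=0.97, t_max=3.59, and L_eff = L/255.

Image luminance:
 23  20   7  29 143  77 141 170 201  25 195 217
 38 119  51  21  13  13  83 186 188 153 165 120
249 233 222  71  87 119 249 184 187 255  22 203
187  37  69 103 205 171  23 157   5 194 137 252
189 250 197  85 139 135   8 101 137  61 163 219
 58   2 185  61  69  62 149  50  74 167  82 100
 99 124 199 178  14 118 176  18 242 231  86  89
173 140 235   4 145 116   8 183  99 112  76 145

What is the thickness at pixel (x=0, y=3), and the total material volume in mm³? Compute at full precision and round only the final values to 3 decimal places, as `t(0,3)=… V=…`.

t(0,3)=1.669 V=256.101

span = t_max - t_min = 3.59 - 0.97 = 2.620
L(0,3) = 187, L_eff = 187/255 = 0.733333
t(0,3) = 3.59 - 2.620·0.733333 = 1.669
Σt over all 8·12 pixels = 475338/2125 ≈ 223.6884706
V = pitch²·Σt = 1.07²·475338/2125 = 256.101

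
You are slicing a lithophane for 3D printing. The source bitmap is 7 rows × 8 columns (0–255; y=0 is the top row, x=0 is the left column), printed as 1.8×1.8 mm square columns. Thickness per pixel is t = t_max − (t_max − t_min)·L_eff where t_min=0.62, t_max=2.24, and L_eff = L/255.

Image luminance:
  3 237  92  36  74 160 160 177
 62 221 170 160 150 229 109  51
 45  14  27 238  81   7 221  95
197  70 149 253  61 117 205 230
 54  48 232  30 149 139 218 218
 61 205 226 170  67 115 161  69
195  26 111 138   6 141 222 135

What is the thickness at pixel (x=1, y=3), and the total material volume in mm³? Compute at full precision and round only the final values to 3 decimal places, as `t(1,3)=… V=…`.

span = t_max - t_min = 2.24 - 0.62 = 1.620
L(1,3) = 70, L_eff = 70/255 = 0.274510
t(1,3) = 2.24 - 1.620·0.274510 = 1.795
Σt over all 7·8 pixels = 337721/4250 ≈ 79.4637647
V = pitch²·Σt = 1.8²·337721/4250 = 257.463

t(1,3)=1.795 V=257.463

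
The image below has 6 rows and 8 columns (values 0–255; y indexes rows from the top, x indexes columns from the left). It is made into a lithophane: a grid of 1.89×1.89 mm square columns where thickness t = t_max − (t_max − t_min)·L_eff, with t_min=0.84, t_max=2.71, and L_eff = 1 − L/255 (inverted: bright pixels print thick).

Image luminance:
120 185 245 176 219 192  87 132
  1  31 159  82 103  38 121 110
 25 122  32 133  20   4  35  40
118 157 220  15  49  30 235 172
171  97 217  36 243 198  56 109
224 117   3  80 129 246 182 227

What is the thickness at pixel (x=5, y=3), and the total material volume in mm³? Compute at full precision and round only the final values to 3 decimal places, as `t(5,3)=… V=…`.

span = t_max - t_min = 2.71 - 0.84 = 1.870
L(5,3) = 30, L_eff = 1 - 30/255 = 0.882353 (inverted)
t(5,3) = 2.71 - 1.870·0.882353 = 1.060
Σt over all 6·8 pixels = 123653/1500 ≈ 82.4353333
V = pitch²·Σt = 1.89²·123653/1500 = 294.467

t(5,3)=1.060 V=294.467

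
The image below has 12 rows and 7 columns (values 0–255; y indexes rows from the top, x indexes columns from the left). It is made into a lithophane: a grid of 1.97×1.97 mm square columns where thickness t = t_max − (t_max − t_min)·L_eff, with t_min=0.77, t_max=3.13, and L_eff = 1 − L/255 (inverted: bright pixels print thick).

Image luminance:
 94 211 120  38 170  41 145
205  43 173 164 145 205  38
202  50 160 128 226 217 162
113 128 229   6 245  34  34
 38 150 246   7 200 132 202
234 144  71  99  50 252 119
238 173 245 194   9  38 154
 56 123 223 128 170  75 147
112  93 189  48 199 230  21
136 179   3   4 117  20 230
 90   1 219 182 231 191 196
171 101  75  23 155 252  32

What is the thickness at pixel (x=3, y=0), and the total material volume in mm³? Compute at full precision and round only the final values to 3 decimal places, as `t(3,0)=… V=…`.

span = t_max - t_min = 3.13 - 0.77 = 2.360
L(3,0) = 38, L_eff = 1 - 38/255 = 0.850980 (inverted)
t(3,0) = 3.13 - 2.360·0.850980 = 1.122
Σt over all 12·7 pixels = 1069772/6375 ≈ 167.8073725
V = pitch²·Σt = 1.97²·1069772/6375 = 651.244

t(3,0)=1.122 V=651.244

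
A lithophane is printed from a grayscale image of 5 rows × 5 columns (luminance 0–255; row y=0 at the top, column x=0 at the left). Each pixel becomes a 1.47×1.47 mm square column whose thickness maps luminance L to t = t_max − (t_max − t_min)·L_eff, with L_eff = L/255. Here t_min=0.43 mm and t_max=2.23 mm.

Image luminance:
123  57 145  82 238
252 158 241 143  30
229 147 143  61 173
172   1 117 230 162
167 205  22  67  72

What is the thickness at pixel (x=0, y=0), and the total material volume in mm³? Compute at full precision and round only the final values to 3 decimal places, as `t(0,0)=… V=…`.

t(0,0)=1.362 V=68.044

span = t_max - t_min = 2.23 - 0.43 = 1.800
L(0,0) = 123, L_eff = 123/255 = 0.482353
t(0,0) = 2.23 - 1.800·0.482353 = 1.362
Σt over all 5·5 pixels = 53531/1700 ≈ 31.4888235
V = pitch²·Σt = 1.47²·53531/1700 = 68.044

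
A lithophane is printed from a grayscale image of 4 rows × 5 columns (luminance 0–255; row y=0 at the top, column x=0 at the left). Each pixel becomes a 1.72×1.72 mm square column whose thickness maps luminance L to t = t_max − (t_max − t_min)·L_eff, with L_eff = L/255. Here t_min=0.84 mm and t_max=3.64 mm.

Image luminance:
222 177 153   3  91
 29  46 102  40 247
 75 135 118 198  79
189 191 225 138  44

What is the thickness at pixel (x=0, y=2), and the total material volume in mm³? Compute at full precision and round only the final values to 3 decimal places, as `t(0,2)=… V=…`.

t(0,2)=2.816 V=134.096

span = t_max - t_min = 3.64 - 0.84 = 2.800
L(0,2) = 75, L_eff = 75/255 = 0.294118
t(0,2) = 3.64 - 2.800·0.294118 = 2.816
Σt over all 4·5 pixels = 19264/425 ≈ 45.3270588
V = pitch²·Σt = 1.72²·19264/425 = 134.096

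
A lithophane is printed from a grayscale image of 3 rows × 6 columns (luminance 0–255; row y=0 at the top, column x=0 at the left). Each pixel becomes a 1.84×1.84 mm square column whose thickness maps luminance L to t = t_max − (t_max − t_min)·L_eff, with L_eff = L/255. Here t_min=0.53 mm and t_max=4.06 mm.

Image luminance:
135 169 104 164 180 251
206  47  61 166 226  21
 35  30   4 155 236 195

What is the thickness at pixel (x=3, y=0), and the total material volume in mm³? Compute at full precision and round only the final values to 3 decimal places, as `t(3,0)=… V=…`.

span = t_max - t_min = 4.06 - 0.53 = 3.530
L(3,0) = 164, L_eff = 164/255 = 0.643137
t(3,0) = 4.06 - 3.530·0.643137 = 1.790
Σt over all 3·6 pixels = 68109/1700 ≈ 40.0641176
V = pitch²·Σt = 1.84²·68109/1700 = 135.641

t(3,0)=1.790 V=135.641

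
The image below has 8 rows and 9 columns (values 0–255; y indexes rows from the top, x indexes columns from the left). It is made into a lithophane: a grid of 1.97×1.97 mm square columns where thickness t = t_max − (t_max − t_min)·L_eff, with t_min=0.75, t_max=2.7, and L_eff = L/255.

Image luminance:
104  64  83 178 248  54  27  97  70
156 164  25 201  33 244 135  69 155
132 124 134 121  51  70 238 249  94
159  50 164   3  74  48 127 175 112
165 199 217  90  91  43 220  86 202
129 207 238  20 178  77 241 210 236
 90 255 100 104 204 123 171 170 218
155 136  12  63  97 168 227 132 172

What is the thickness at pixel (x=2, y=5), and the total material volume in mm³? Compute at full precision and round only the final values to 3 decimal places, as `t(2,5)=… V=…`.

t(2,5)=0.880 V=467.228

span = t_max - t_min = 2.7 - 0.75 = 1.950
L(2,5) = 238, L_eff = 238/255 = 0.933333
t(2,5) = 2.7 - 1.950·0.933333 = 0.880
Σt over all 8·9 pixels = 102333/850 ≈ 120.3917647
V = pitch²·Σt = 1.97²·102333/850 = 467.228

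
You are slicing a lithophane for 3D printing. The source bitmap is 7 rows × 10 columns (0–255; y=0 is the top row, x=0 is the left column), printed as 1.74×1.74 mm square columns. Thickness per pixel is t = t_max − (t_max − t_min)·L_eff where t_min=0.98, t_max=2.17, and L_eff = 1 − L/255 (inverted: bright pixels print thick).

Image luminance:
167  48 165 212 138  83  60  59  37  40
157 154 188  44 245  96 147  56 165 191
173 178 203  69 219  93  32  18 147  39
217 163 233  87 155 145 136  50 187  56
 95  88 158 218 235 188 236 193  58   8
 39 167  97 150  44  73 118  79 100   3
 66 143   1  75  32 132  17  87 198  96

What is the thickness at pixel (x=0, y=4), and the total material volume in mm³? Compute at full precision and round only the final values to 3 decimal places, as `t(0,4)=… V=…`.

t(0,4)=1.423 V=324.199

span = t_max - t_min = 2.17 - 0.98 = 1.190
L(0,4) = 95, L_eff = 1 - 95/255 = 0.627451 (inverted)
t(0,4) = 2.17 - 1.190·0.627451 = 1.423
Σt over all 7·10 pixels = 80311/750 ≈ 107.0813333
V = pitch²·Σt = 1.74²·80311/750 = 324.199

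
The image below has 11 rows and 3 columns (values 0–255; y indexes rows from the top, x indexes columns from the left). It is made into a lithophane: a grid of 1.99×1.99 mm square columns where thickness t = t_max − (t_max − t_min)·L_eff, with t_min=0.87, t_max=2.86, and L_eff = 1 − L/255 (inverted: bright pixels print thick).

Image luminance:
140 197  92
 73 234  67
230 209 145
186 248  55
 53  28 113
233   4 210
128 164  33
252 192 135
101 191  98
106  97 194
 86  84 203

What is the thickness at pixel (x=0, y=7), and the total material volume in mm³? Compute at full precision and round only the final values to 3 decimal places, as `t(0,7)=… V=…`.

span = t_max - t_min = 2.86 - 0.87 = 1.990
L(0,7) = 252, L_eff = 1 - 252/255 = 0.011765 (inverted)
t(0,7) = 2.86 - 1.990·0.011765 = 2.837
Σt over all 11·3 pixels = 136977/2125 ≈ 64.4597647
V = pitch²·Σt = 1.99²·136977/2125 = 255.267

t(0,7)=2.837 V=255.267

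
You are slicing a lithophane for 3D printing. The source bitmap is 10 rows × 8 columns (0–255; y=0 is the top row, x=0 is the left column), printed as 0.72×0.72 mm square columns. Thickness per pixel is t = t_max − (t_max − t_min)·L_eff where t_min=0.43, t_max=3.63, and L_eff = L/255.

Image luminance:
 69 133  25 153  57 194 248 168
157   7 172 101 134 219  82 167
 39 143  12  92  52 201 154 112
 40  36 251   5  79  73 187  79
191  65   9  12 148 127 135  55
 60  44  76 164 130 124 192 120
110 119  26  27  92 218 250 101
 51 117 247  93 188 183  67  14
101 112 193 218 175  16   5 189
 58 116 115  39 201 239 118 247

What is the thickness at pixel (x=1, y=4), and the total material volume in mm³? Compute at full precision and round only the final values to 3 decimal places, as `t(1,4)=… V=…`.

t(1,4)=2.814 V=89.796

span = t_max - t_min = 3.63 - 0.43 = 3.200
L(1,4) = 65, L_eff = 65/255 = 0.254902
t(1,4) = 3.63 - 3.200·0.254902 = 2.814
Σt over all 10·8 pixels = 220852/1275 ≈ 173.2172549
V = pitch²·Σt = 0.72²·220852/1275 = 89.796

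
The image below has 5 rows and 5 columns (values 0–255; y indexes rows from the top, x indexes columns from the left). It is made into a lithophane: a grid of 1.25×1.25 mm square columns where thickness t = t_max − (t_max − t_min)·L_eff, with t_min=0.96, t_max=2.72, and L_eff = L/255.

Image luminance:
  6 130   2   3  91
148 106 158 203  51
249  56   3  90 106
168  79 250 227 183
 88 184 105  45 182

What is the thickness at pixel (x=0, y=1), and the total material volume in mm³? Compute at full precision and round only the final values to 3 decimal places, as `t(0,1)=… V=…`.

t(0,1)=1.699 V=74.835

span = t_max - t_min = 2.72 - 0.96 = 1.760
L(0,1) = 148, L_eff = 148/255 = 0.580392
t(0,1) = 2.72 - 1.760·0.580392 = 1.699
Σt over all 5·5 pixels = 101776/2125 ≈ 47.8945882
V = pitch²·Σt = 1.25²·101776/2125 = 74.835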